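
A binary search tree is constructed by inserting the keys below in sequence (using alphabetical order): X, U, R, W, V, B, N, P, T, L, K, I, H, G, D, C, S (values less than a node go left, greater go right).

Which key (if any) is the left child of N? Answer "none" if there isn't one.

L

Insert X: tree is empty, so X becomes the root.
Insert U: U < X → go left. Place as left child of X.
Insert R: R < X → go left; R < U → go left. Place as left child of U.
Insert W: W < X → go left; W > U → go right. Place as right child of U.
Insert V: V < X → go left; V > U → go right; V < W → go left. Place as left child of W.
Insert B: B < X → go left; B < U → go left; B < R → go left. Place as left child of R.
Insert N: N < X → go left; N < U → go left; N < R → go left; N > B → go right. Place as right child of B.
Insert P: P < X → go left; P < U → go left; P < R → go left; P > B → go right; P > N → go right. Place as right child of N.
Insert T: T < X → go left; T < U → go left; T > R → go right. Place as right child of R.
Insert L: L < X → go left; L < U → go left; L < R → go left; L > B → go right; L < N → go left. Place as left child of N.
Insert K: K < X → go left; K < U → go left; K < R → go left; K > B → go right; K < N → go left; K < L → go left. Place as left child of L.
Insert I: I < X → go left; I < U → go left; I < R → go left; I > B → go right; I < N → go left; I < L → go left; I < K → go left. Place as left child of K.
Insert H: H < X → go left; H < U → go left; H < R → go left; H > B → go right; H < N → go left; H < L → go left; H < K → go left; H < I → go left. Place as left child of I.
Insert G: G < X → go left; G < U → go left; G < R → go left; G > B → go right; G < N → go left; G < L → go left; G < K → go left; G < I → go left; G < H → go left. Place as left child of H.
Insert D: D < X → go left; D < U → go left; D < R → go left; D > B → go right; D < N → go left; D < L → go left; D < K → go left; D < I → go left; D < H → go left; D < G → go left. Place as left child of G.
Insert C: C < X → go left; C < U → go left; C < R → go left; C > B → go right; C < N → go left; C < L → go left; C < K → go left; C < I → go left; C < H → go left; C < G → go left; C < D → go left. Place as left child of D.
Insert S: S < X → go left; S < U → go left; S > R → go right; S < T → go left. Place as left child of T.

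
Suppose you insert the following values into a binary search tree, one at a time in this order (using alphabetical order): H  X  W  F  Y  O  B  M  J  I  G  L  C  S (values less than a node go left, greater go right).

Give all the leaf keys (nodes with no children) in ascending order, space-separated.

H: root
X: right child of H (depth 1)
W: left child of X (depth 2)
F: left child of H (depth 1)
Y: right child of X (depth 2)
O: left child of W (depth 3)
B: left child of F (depth 2)
M: left child of O (depth 4)
J: left child of M (depth 5)
I: left child of J (depth 6)
G: right child of F (depth 2)
L: right child of J (depth 6)
C: right child of B (depth 3)
S: right child of O (depth 4)

C G I L S Y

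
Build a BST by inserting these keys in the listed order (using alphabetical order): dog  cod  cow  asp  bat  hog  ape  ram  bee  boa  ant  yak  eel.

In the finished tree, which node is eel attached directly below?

Insert dog: tree is empty, so dog becomes the root.
Insert cod: cod < dog → go left. Place as left child of dog.
Insert cow: cow < dog → go left; cow > cod → go right. Place as right child of cod.
Insert asp: asp < dog → go left; asp < cod → go left. Place as left child of cod.
Insert bat: bat < dog → go left; bat < cod → go left; bat > asp → go right. Place as right child of asp.
Insert hog: hog > dog → go right. Place as right child of dog.
Insert ape: ape < dog → go left; ape < cod → go left; ape < asp → go left. Place as left child of asp.
Insert ram: ram > dog → go right; ram > hog → go right. Place as right child of hog.
Insert bee: bee < dog → go left; bee < cod → go left; bee > asp → go right; bee > bat → go right. Place as right child of bat.
Insert boa: boa < dog → go left; boa < cod → go left; boa > asp → go right; boa > bat → go right; boa > bee → go right. Place as right child of bee.
Insert ant: ant < dog → go left; ant < cod → go left; ant < asp → go left; ant < ape → go left. Place as left child of ape.
Insert yak: yak > dog → go right; yak > hog → go right; yak > ram → go right. Place as right child of ram.
Insert eel: eel > dog → go right; eel < hog → go left. Place as left child of hog.

hog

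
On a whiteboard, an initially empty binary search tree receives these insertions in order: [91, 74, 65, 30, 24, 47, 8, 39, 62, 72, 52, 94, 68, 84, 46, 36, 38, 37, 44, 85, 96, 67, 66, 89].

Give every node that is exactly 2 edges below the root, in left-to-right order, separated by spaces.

Insert 91: tree is empty, so 91 becomes the root.
Insert 74: 74 < 91 → go left. Place as left child of 91.
Insert 65: 65 < 91 → go left; 65 < 74 → go left. Place as left child of 74.
Insert 30: 30 < 91 → go left; 30 < 74 → go left; 30 < 65 → go left. Place as left child of 65.
Insert 24: 24 < 91 → go left; 24 < 74 → go left; 24 < 65 → go left; 24 < 30 → go left. Place as left child of 30.
Insert 47: 47 < 91 → go left; 47 < 74 → go left; 47 < 65 → go left; 47 > 30 → go right. Place as right child of 30.
Insert 8: 8 < 91 → go left; 8 < 74 → go left; 8 < 65 → go left; 8 < 30 → go left; 8 < 24 → go left. Place as left child of 24.
Insert 39: 39 < 91 → go left; 39 < 74 → go left; 39 < 65 → go left; 39 > 30 → go right; 39 < 47 → go left. Place as left child of 47.
Insert 62: 62 < 91 → go left; 62 < 74 → go left; 62 < 65 → go left; 62 > 30 → go right; 62 > 47 → go right. Place as right child of 47.
Insert 72: 72 < 91 → go left; 72 < 74 → go left; 72 > 65 → go right. Place as right child of 65.
Insert 52: 52 < 91 → go left; 52 < 74 → go left; 52 < 65 → go left; 52 > 30 → go right; 52 > 47 → go right; 52 < 62 → go left. Place as left child of 62.
Insert 94: 94 > 91 → go right. Place as right child of 91.
Insert 68: 68 < 91 → go left; 68 < 74 → go left; 68 > 65 → go right; 68 < 72 → go left. Place as left child of 72.
Insert 84: 84 < 91 → go left; 84 > 74 → go right. Place as right child of 74.
Insert 46: 46 < 91 → go left; 46 < 74 → go left; 46 < 65 → go left; 46 > 30 → go right; 46 < 47 → go left; 46 > 39 → go right. Place as right child of 39.
Insert 36: 36 < 91 → go left; 36 < 74 → go left; 36 < 65 → go left; 36 > 30 → go right; 36 < 47 → go left; 36 < 39 → go left. Place as left child of 39.
Insert 38: 38 < 91 → go left; 38 < 74 → go left; 38 < 65 → go left; 38 > 30 → go right; 38 < 47 → go left; 38 < 39 → go left; 38 > 36 → go right. Place as right child of 36.
Insert 37: 37 < 91 → go left; 37 < 74 → go left; 37 < 65 → go left; 37 > 30 → go right; 37 < 47 → go left; 37 < 39 → go left; 37 > 36 → go right; 37 < 38 → go left. Place as left child of 38.
Insert 44: 44 < 91 → go left; 44 < 74 → go left; 44 < 65 → go left; 44 > 30 → go right; 44 < 47 → go left; 44 > 39 → go right; 44 < 46 → go left. Place as left child of 46.
Insert 85: 85 < 91 → go left; 85 > 74 → go right; 85 > 84 → go right. Place as right child of 84.
Insert 96: 96 > 91 → go right; 96 > 94 → go right. Place as right child of 94.
Insert 67: 67 < 91 → go left; 67 < 74 → go left; 67 > 65 → go right; 67 < 72 → go left; 67 < 68 → go left. Place as left child of 68.
Insert 66: 66 < 91 → go left; 66 < 74 → go left; 66 > 65 → go right; 66 < 72 → go left; 66 < 68 → go left; 66 < 67 → go left. Place as left child of 67.
Insert 89: 89 < 91 → go left; 89 > 74 → go right; 89 > 84 → go right; 89 > 85 → go right. Place as right child of 85.

65 84 96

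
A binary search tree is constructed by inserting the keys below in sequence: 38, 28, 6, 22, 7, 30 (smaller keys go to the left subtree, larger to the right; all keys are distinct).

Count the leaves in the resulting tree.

2

Insert 38: tree is empty, so 38 becomes the root.
Insert 28: 28 < 38 → go left. Place as left child of 38.
Insert 6: 6 < 38 → go left; 6 < 28 → go left. Place as left child of 28.
Insert 22: 22 < 38 → go left; 22 < 28 → go left; 22 > 6 → go right. Place as right child of 6.
Insert 7: 7 < 38 → go left; 7 < 28 → go left; 7 > 6 → go right; 7 < 22 → go left. Place as left child of 22.
Insert 30: 30 < 38 → go left; 30 > 28 → go right. Place as right child of 28.

Leaves: 7, 30 — 2 in total.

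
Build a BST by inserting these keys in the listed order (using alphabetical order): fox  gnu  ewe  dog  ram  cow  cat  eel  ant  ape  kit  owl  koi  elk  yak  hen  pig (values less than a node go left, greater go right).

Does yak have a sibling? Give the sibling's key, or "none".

kit

Insert fox: tree is empty, so fox becomes the root.
Insert gnu: gnu > fox → go right. Place as right child of fox.
Insert ewe: ewe < fox → go left. Place as left child of fox.
Insert dog: dog < fox → go left; dog < ewe → go left. Place as left child of ewe.
Insert ram: ram > fox → go right; ram > gnu → go right. Place as right child of gnu.
Insert cow: cow < fox → go left; cow < ewe → go left; cow < dog → go left. Place as left child of dog.
Insert cat: cat < fox → go left; cat < ewe → go left; cat < dog → go left; cat < cow → go left. Place as left child of cow.
Insert eel: eel < fox → go left; eel < ewe → go left; eel > dog → go right. Place as right child of dog.
Insert ant: ant < fox → go left; ant < ewe → go left; ant < dog → go left; ant < cow → go left; ant < cat → go left. Place as left child of cat.
Insert ape: ape < fox → go left; ape < ewe → go left; ape < dog → go left; ape < cow → go left; ape < cat → go left; ape > ant → go right. Place as right child of ant.
Insert kit: kit > fox → go right; kit > gnu → go right; kit < ram → go left. Place as left child of ram.
Insert owl: owl > fox → go right; owl > gnu → go right; owl < ram → go left; owl > kit → go right. Place as right child of kit.
Insert koi: koi > fox → go right; koi > gnu → go right; koi < ram → go left; koi > kit → go right; koi < owl → go left. Place as left child of owl.
Insert elk: elk < fox → go left; elk < ewe → go left; elk > dog → go right; elk > eel → go right. Place as right child of eel.
Insert yak: yak > fox → go right; yak > gnu → go right; yak > ram → go right. Place as right child of ram.
Insert hen: hen > fox → go right; hen > gnu → go right; hen < ram → go left; hen < kit → go left. Place as left child of kit.
Insert pig: pig > fox → go right; pig > gnu → go right; pig < ram → go left; pig > kit → go right; pig > owl → go right. Place as right child of owl.

yak's parent is ram; the other child of ram is kit.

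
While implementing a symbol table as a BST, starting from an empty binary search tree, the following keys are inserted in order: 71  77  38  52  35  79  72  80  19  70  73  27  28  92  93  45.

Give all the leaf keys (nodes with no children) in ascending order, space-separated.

71: root
77: right child of 71 (depth 1)
38: left child of 71 (depth 1)
52: right child of 38 (depth 2)
35: left child of 38 (depth 2)
79: right child of 77 (depth 2)
72: left child of 77 (depth 2)
80: right child of 79 (depth 3)
19: left child of 35 (depth 3)
70: right child of 52 (depth 3)
73: right child of 72 (depth 3)
27: right child of 19 (depth 4)
28: right child of 27 (depth 5)
92: right child of 80 (depth 4)
93: right child of 92 (depth 5)
45: left child of 52 (depth 3)

28 45 70 73 93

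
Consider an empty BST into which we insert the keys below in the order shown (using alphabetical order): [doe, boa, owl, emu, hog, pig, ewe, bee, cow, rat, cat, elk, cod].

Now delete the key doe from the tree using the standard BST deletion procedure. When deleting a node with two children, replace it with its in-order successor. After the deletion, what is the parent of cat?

Insert doe: tree is empty, so doe becomes the root.
Insert boa: boa < doe → go left. Place as left child of doe.
Insert owl: owl > doe → go right. Place as right child of doe.
Insert emu: emu > doe → go right; emu < owl → go left. Place as left child of owl.
Insert hog: hog > doe → go right; hog < owl → go left; hog > emu → go right. Place as right child of emu.
Insert pig: pig > doe → go right; pig > owl → go right. Place as right child of owl.
Insert ewe: ewe > doe → go right; ewe < owl → go left; ewe > emu → go right; ewe < hog → go left. Place as left child of hog.
Insert bee: bee < doe → go left; bee < boa → go left. Place as left child of boa.
Insert cow: cow < doe → go left; cow > boa → go right. Place as right child of boa.
Insert rat: rat > doe → go right; rat > owl → go right; rat > pig → go right. Place as right child of pig.
Insert cat: cat < doe → go left; cat > boa → go right; cat < cow → go left. Place as left child of cow.
Insert elk: elk > doe → go right; elk < owl → go left; elk < emu → go left. Place as left child of emu.
Insert cod: cod < doe → go left; cod > boa → go right; cod < cow → go left; cod > cat → go right. Place as right child of cat.

Delete doe (two children — replace with in-order successor).
After deletion, cat's parent is cow.

cow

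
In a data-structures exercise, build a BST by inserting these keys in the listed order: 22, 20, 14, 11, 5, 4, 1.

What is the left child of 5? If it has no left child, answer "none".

22: root
20: left child of 22 (depth 1)
14: left child of 20 (depth 2)
11: left child of 14 (depth 3)
5: left child of 11 (depth 4)
4: left child of 5 (depth 5)
1: left child of 4 (depth 6)

4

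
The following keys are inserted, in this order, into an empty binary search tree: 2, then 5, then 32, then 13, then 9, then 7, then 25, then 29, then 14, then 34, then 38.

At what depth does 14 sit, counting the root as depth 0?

5

Insert 2: tree is empty, so 2 becomes the root.
Insert 5: 5 > 2 → go right. Place as right child of 2.
Insert 32: 32 > 2 → go right; 32 > 5 → go right. Place as right child of 5.
Insert 13: 13 > 2 → go right; 13 > 5 → go right; 13 < 32 → go left. Place as left child of 32.
Insert 9: 9 > 2 → go right; 9 > 5 → go right; 9 < 32 → go left; 9 < 13 → go left. Place as left child of 13.
Insert 7: 7 > 2 → go right; 7 > 5 → go right; 7 < 32 → go left; 7 < 13 → go left; 7 < 9 → go left. Place as left child of 9.
Insert 25: 25 > 2 → go right; 25 > 5 → go right; 25 < 32 → go left; 25 > 13 → go right. Place as right child of 13.
Insert 29: 29 > 2 → go right; 29 > 5 → go right; 29 < 32 → go left; 29 > 13 → go right; 29 > 25 → go right. Place as right child of 25.
Insert 14: 14 > 2 → go right; 14 > 5 → go right; 14 < 32 → go left; 14 > 13 → go right; 14 < 25 → go left. Place as left child of 25.
Insert 34: 34 > 2 → go right; 34 > 5 → go right; 34 > 32 → go right. Place as right child of 32.
Insert 38: 38 > 2 → go right; 38 > 5 → go right; 38 > 32 → go right; 38 > 34 → go right. Place as right child of 34.

Path to 14: 2 → 5 → 32 → 13 → 25 → 14, which is 5 edges.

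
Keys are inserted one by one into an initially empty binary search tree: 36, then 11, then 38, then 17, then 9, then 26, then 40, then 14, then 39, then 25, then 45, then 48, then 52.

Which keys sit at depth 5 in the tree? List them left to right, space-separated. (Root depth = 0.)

Insert 36: tree is empty, so 36 becomes the root.
Insert 11: 11 < 36 → go left. Place as left child of 36.
Insert 38: 38 > 36 → go right. Place as right child of 36.
Insert 17: 17 < 36 → go left; 17 > 11 → go right. Place as right child of 11.
Insert 9: 9 < 36 → go left; 9 < 11 → go left. Place as left child of 11.
Insert 26: 26 < 36 → go left; 26 > 11 → go right; 26 > 17 → go right. Place as right child of 17.
Insert 40: 40 > 36 → go right; 40 > 38 → go right. Place as right child of 38.
Insert 14: 14 < 36 → go left; 14 > 11 → go right; 14 < 17 → go left. Place as left child of 17.
Insert 39: 39 > 36 → go right; 39 > 38 → go right; 39 < 40 → go left. Place as left child of 40.
Insert 25: 25 < 36 → go left; 25 > 11 → go right; 25 > 17 → go right; 25 < 26 → go left. Place as left child of 26.
Insert 45: 45 > 36 → go right; 45 > 38 → go right; 45 > 40 → go right. Place as right child of 40.
Insert 48: 48 > 36 → go right; 48 > 38 → go right; 48 > 40 → go right; 48 > 45 → go right. Place as right child of 45.
Insert 52: 52 > 36 → go right; 52 > 38 → go right; 52 > 40 → go right; 52 > 45 → go right; 52 > 48 → go right. Place as right child of 48.

52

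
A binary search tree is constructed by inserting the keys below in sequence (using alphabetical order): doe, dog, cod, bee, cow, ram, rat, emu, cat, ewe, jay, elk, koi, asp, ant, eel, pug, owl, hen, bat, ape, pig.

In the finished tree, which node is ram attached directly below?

Insert doe: tree is empty, so doe becomes the root.
Insert dog: dog > doe → go right. Place as right child of doe.
Insert cod: cod < doe → go left. Place as left child of doe.
Insert bee: bee < doe → go left; bee < cod → go left. Place as left child of cod.
Insert cow: cow < doe → go left; cow > cod → go right. Place as right child of cod.
Insert ram: ram > doe → go right; ram > dog → go right. Place as right child of dog.
Insert rat: rat > doe → go right; rat > dog → go right; rat > ram → go right. Place as right child of ram.
Insert emu: emu > doe → go right; emu > dog → go right; emu < ram → go left. Place as left child of ram.
Insert cat: cat < doe → go left; cat < cod → go left; cat > bee → go right. Place as right child of bee.
Insert ewe: ewe > doe → go right; ewe > dog → go right; ewe < ram → go left; ewe > emu → go right. Place as right child of emu.
Insert jay: jay > doe → go right; jay > dog → go right; jay < ram → go left; jay > emu → go right; jay > ewe → go right. Place as right child of ewe.
Insert elk: elk > doe → go right; elk > dog → go right; elk < ram → go left; elk < emu → go left. Place as left child of emu.
Insert koi: koi > doe → go right; koi > dog → go right; koi < ram → go left; koi > emu → go right; koi > ewe → go right; koi > jay → go right. Place as right child of jay.
Insert asp: asp < doe → go left; asp < cod → go left; asp < bee → go left. Place as left child of bee.
Insert ant: ant < doe → go left; ant < cod → go left; ant < bee → go left; ant < asp → go left. Place as left child of asp.
Insert eel: eel > doe → go right; eel > dog → go right; eel < ram → go left; eel < emu → go left; eel < elk → go left. Place as left child of elk.
Insert pug: pug > doe → go right; pug > dog → go right; pug < ram → go left; pug > emu → go right; pug > ewe → go right; pug > jay → go right; pug > koi → go right. Place as right child of koi.
Insert owl: owl > doe → go right; owl > dog → go right; owl < ram → go left; owl > emu → go right; owl > ewe → go right; owl > jay → go right; owl > koi → go right; owl < pug → go left. Place as left child of pug.
Insert hen: hen > doe → go right; hen > dog → go right; hen < ram → go left; hen > emu → go right; hen > ewe → go right; hen < jay → go left. Place as left child of jay.
Insert bat: bat < doe → go left; bat < cod → go left; bat < bee → go left; bat > asp → go right. Place as right child of asp.
Insert ape: ape < doe → go left; ape < cod → go left; ape < bee → go left; ape < asp → go left; ape > ant → go right. Place as right child of ant.
Insert pig: pig > doe → go right; pig > dog → go right; pig < ram → go left; pig > emu → go right; pig > ewe → go right; pig > jay → go right; pig > koi → go right; pig < pug → go left; pig > owl → go right. Place as right child of owl.

dog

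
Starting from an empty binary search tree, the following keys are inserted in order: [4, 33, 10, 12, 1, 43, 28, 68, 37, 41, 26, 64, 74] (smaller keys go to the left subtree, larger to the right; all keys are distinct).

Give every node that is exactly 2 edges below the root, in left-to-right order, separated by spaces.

Insert 4: tree is empty, so 4 becomes the root.
Insert 33: 33 > 4 → go right. Place as right child of 4.
Insert 10: 10 > 4 → go right; 10 < 33 → go left. Place as left child of 33.
Insert 12: 12 > 4 → go right; 12 < 33 → go left; 12 > 10 → go right. Place as right child of 10.
Insert 1: 1 < 4 → go left. Place as left child of 4.
Insert 43: 43 > 4 → go right; 43 > 33 → go right. Place as right child of 33.
Insert 28: 28 > 4 → go right; 28 < 33 → go left; 28 > 10 → go right; 28 > 12 → go right. Place as right child of 12.
Insert 68: 68 > 4 → go right; 68 > 33 → go right; 68 > 43 → go right. Place as right child of 43.
Insert 37: 37 > 4 → go right; 37 > 33 → go right; 37 < 43 → go left. Place as left child of 43.
Insert 41: 41 > 4 → go right; 41 > 33 → go right; 41 < 43 → go left; 41 > 37 → go right. Place as right child of 37.
Insert 26: 26 > 4 → go right; 26 < 33 → go left; 26 > 10 → go right; 26 > 12 → go right; 26 < 28 → go left. Place as left child of 28.
Insert 64: 64 > 4 → go right; 64 > 33 → go right; 64 > 43 → go right; 64 < 68 → go left. Place as left child of 68.
Insert 74: 74 > 4 → go right; 74 > 33 → go right; 74 > 43 → go right; 74 > 68 → go right. Place as right child of 68.

10 43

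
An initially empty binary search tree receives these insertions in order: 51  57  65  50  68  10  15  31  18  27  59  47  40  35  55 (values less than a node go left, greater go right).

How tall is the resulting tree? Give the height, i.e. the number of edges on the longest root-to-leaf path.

7

Insert 51: tree is empty, so 51 becomes the root.
Insert 57: 57 > 51 → go right. Place as right child of 51.
Insert 65: 65 > 51 → go right; 65 > 57 → go right. Place as right child of 57.
Insert 50: 50 < 51 → go left. Place as left child of 51.
Insert 68: 68 > 51 → go right; 68 > 57 → go right; 68 > 65 → go right. Place as right child of 65.
Insert 10: 10 < 51 → go left; 10 < 50 → go left. Place as left child of 50.
Insert 15: 15 < 51 → go left; 15 < 50 → go left; 15 > 10 → go right. Place as right child of 10.
Insert 31: 31 < 51 → go left; 31 < 50 → go left; 31 > 10 → go right; 31 > 15 → go right. Place as right child of 15.
Insert 18: 18 < 51 → go left; 18 < 50 → go left; 18 > 10 → go right; 18 > 15 → go right; 18 < 31 → go left. Place as left child of 31.
Insert 27: 27 < 51 → go left; 27 < 50 → go left; 27 > 10 → go right; 27 > 15 → go right; 27 < 31 → go left; 27 > 18 → go right. Place as right child of 18.
Insert 59: 59 > 51 → go right; 59 > 57 → go right; 59 < 65 → go left. Place as left child of 65.
Insert 47: 47 < 51 → go left; 47 < 50 → go left; 47 > 10 → go right; 47 > 15 → go right; 47 > 31 → go right. Place as right child of 31.
Insert 40: 40 < 51 → go left; 40 < 50 → go left; 40 > 10 → go right; 40 > 15 → go right; 40 > 31 → go right; 40 < 47 → go left. Place as left child of 47.
Insert 35: 35 < 51 → go left; 35 < 50 → go left; 35 > 10 → go right; 35 > 15 → go right; 35 > 31 → go right; 35 < 47 → go left; 35 < 40 → go left. Place as left child of 40.
Insert 55: 55 > 51 → go right; 55 < 57 → go left. Place as left child of 57.

The deepest node is 35 at depth 7.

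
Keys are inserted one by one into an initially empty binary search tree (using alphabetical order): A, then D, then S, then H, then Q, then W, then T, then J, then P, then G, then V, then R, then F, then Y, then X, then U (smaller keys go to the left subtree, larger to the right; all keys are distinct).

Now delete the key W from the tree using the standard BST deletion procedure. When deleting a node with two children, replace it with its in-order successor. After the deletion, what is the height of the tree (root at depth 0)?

Insert A: tree is empty, so A becomes the root.
Insert D: D > A → go right. Place as right child of A.
Insert S: S > A → go right; S > D → go right. Place as right child of D.
Insert H: H > A → go right; H > D → go right; H < S → go left. Place as left child of S.
Insert Q: Q > A → go right; Q > D → go right; Q < S → go left; Q > H → go right. Place as right child of H.
Insert W: W > A → go right; W > D → go right; W > S → go right. Place as right child of S.
Insert T: T > A → go right; T > D → go right; T > S → go right; T < W → go left. Place as left child of W.
Insert J: J > A → go right; J > D → go right; J < S → go left; J > H → go right; J < Q → go left. Place as left child of Q.
Insert P: P > A → go right; P > D → go right; P < S → go left; P > H → go right; P < Q → go left; P > J → go right. Place as right child of J.
Insert G: G > A → go right; G > D → go right; G < S → go left; G < H → go left. Place as left child of H.
Insert V: V > A → go right; V > D → go right; V > S → go right; V < W → go left; V > T → go right. Place as right child of T.
Insert R: R > A → go right; R > D → go right; R < S → go left; R > H → go right; R > Q → go right. Place as right child of Q.
Insert F: F > A → go right; F > D → go right; F < S → go left; F < H → go left; F < G → go left. Place as left child of G.
Insert Y: Y > A → go right; Y > D → go right; Y > S → go right; Y > W → go right. Place as right child of W.
Insert X: X > A → go right; X > D → go right; X > S → go right; X > W → go right; X < Y → go left. Place as left child of Y.
Insert U: U > A → go right; U > D → go right; U > S → go right; U < W → go left; U > T → go right; U < V → go left. Place as left child of V.

Delete W (two children — replace with in-order successor).
After deletion, deepest node is P at depth 6.

6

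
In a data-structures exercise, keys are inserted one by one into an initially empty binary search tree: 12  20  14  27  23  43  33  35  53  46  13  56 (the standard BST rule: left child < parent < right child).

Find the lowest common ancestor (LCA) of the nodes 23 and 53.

12: root
20: right child of 12 (depth 1)
14: left child of 20 (depth 2)
27: right child of 20 (depth 2)
23: left child of 27 (depth 3)
43: right child of 27 (depth 3)
33: left child of 43 (depth 4)
35: right child of 33 (depth 5)
53: right child of 43 (depth 4)
46: left child of 53 (depth 5)
13: left child of 14 (depth 3)
56: right child of 53 (depth 5)

Path to 23: 12 → 20 → 27 → 23
Path to 53: 12 → 20 → 27 → 43 → 53
The paths share a prefix ending at 27, then split left and right.

27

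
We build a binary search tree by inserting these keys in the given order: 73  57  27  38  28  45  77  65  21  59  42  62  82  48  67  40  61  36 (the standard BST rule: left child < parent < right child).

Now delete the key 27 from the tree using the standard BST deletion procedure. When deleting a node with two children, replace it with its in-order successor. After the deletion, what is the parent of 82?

77

Resulting structure (node: left, right):
  73: L=57, R=77
  57: L=27, R=65
  27: L=21, R=38
  38: L=28, R=45
  28: L=–, R=36
  45: L=42, R=48
  77: L=–, R=82
  65: L=59, R=67
  21: L=–, R=–
  59: L=–, R=62
  42: L=40, R=–
  62: L=61, R=–
  82: L=–, R=–
  48: L=–, R=–
  67: L=–, R=–
  40: L=–, R=–
  61: L=–, R=–
  36: L=–, R=–

Delete 27 (two children — replace with in-order successor).
After deletion, 82's parent is 77.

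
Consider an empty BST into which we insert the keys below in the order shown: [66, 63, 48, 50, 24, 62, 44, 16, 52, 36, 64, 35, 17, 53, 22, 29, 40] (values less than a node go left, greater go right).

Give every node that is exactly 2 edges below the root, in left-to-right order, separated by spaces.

48 64

Insert 66: tree is empty, so 66 becomes the root.
Insert 63: 63 < 66 → go left. Place as left child of 66.
Insert 48: 48 < 66 → go left; 48 < 63 → go left. Place as left child of 63.
Insert 50: 50 < 66 → go left; 50 < 63 → go left; 50 > 48 → go right. Place as right child of 48.
Insert 24: 24 < 66 → go left; 24 < 63 → go left; 24 < 48 → go left. Place as left child of 48.
Insert 62: 62 < 66 → go left; 62 < 63 → go left; 62 > 48 → go right; 62 > 50 → go right. Place as right child of 50.
Insert 44: 44 < 66 → go left; 44 < 63 → go left; 44 < 48 → go left; 44 > 24 → go right. Place as right child of 24.
Insert 16: 16 < 66 → go left; 16 < 63 → go left; 16 < 48 → go left; 16 < 24 → go left. Place as left child of 24.
Insert 52: 52 < 66 → go left; 52 < 63 → go left; 52 > 48 → go right; 52 > 50 → go right; 52 < 62 → go left. Place as left child of 62.
Insert 36: 36 < 66 → go left; 36 < 63 → go left; 36 < 48 → go left; 36 > 24 → go right; 36 < 44 → go left. Place as left child of 44.
Insert 64: 64 < 66 → go left; 64 > 63 → go right. Place as right child of 63.
Insert 35: 35 < 66 → go left; 35 < 63 → go left; 35 < 48 → go left; 35 > 24 → go right; 35 < 44 → go left; 35 < 36 → go left. Place as left child of 36.
Insert 17: 17 < 66 → go left; 17 < 63 → go left; 17 < 48 → go left; 17 < 24 → go left; 17 > 16 → go right. Place as right child of 16.
Insert 53: 53 < 66 → go left; 53 < 63 → go left; 53 > 48 → go right; 53 > 50 → go right; 53 < 62 → go left; 53 > 52 → go right. Place as right child of 52.
Insert 22: 22 < 66 → go left; 22 < 63 → go left; 22 < 48 → go left; 22 < 24 → go left; 22 > 16 → go right; 22 > 17 → go right. Place as right child of 17.
Insert 29: 29 < 66 → go left; 29 < 63 → go left; 29 < 48 → go left; 29 > 24 → go right; 29 < 44 → go left; 29 < 36 → go left; 29 < 35 → go left. Place as left child of 35.
Insert 40: 40 < 66 → go left; 40 < 63 → go left; 40 < 48 → go left; 40 > 24 → go right; 40 < 44 → go left; 40 > 36 → go right. Place as right child of 36.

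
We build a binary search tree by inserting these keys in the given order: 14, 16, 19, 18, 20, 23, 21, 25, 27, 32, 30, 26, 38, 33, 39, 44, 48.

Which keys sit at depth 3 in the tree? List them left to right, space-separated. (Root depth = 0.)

Insert 14: tree is empty, so 14 becomes the root.
Insert 16: 16 > 14 → go right. Place as right child of 14.
Insert 19: 19 > 14 → go right; 19 > 16 → go right. Place as right child of 16.
Insert 18: 18 > 14 → go right; 18 > 16 → go right; 18 < 19 → go left. Place as left child of 19.
Insert 20: 20 > 14 → go right; 20 > 16 → go right; 20 > 19 → go right. Place as right child of 19.
Insert 23: 23 > 14 → go right; 23 > 16 → go right; 23 > 19 → go right; 23 > 20 → go right. Place as right child of 20.
Insert 21: 21 > 14 → go right; 21 > 16 → go right; 21 > 19 → go right; 21 > 20 → go right; 21 < 23 → go left. Place as left child of 23.
Insert 25: 25 > 14 → go right; 25 > 16 → go right; 25 > 19 → go right; 25 > 20 → go right; 25 > 23 → go right. Place as right child of 23.
Insert 27: 27 > 14 → go right; 27 > 16 → go right; 27 > 19 → go right; 27 > 20 → go right; 27 > 23 → go right; 27 > 25 → go right. Place as right child of 25.
Insert 32: 32 > 14 → go right; 32 > 16 → go right; 32 > 19 → go right; 32 > 20 → go right; 32 > 23 → go right; 32 > 25 → go right; 32 > 27 → go right. Place as right child of 27.
Insert 30: 30 > 14 → go right; 30 > 16 → go right; 30 > 19 → go right; 30 > 20 → go right; 30 > 23 → go right; 30 > 25 → go right; 30 > 27 → go right; 30 < 32 → go left. Place as left child of 32.
Insert 26: 26 > 14 → go right; 26 > 16 → go right; 26 > 19 → go right; 26 > 20 → go right; 26 > 23 → go right; 26 > 25 → go right; 26 < 27 → go left. Place as left child of 27.
Insert 38: 38 > 14 → go right; 38 > 16 → go right; 38 > 19 → go right; 38 > 20 → go right; 38 > 23 → go right; 38 > 25 → go right; 38 > 27 → go right; 38 > 32 → go right. Place as right child of 32.
Insert 33: 33 > 14 → go right; 33 > 16 → go right; 33 > 19 → go right; 33 > 20 → go right; 33 > 23 → go right; 33 > 25 → go right; 33 > 27 → go right; 33 > 32 → go right; 33 < 38 → go left. Place as left child of 38.
Insert 39: 39 > 14 → go right; 39 > 16 → go right; 39 > 19 → go right; 39 > 20 → go right; 39 > 23 → go right; 39 > 25 → go right; 39 > 27 → go right; 39 > 32 → go right; 39 > 38 → go right. Place as right child of 38.
Insert 44: 44 > 14 → go right; 44 > 16 → go right; 44 > 19 → go right; 44 > 20 → go right; 44 > 23 → go right; 44 > 25 → go right; 44 > 27 → go right; 44 > 32 → go right; 44 > 38 → go right; 44 > 39 → go right. Place as right child of 39.
Insert 48: 48 > 14 → go right; 48 > 16 → go right; 48 > 19 → go right; 48 > 20 → go right; 48 > 23 → go right; 48 > 25 → go right; 48 > 27 → go right; 48 > 32 → go right; 48 > 38 → go right; 48 > 39 → go right; 48 > 44 → go right. Place as right child of 44.

18 20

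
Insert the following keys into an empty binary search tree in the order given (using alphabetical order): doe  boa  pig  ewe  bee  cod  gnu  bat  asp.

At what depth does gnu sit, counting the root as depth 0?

doe: root
boa: left child of doe (depth 1)
pig: right child of doe (depth 1)
ewe: left child of pig (depth 2)
bee: left child of boa (depth 2)
cod: right child of boa (depth 2)
gnu: right child of ewe (depth 3)
bat: left child of bee (depth 3)
asp: left child of bat (depth 4)

Path to gnu: doe → pig → ewe → gnu, which is 3 edges.

3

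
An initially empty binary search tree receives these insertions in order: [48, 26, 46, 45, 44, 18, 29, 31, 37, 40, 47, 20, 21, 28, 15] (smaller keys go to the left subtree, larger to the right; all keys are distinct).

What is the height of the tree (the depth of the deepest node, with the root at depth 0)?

8

Resulting structure (node: left, right):
  48: L=26, R=–
  26: L=18, R=46
  46: L=45, R=47
  45: L=44, R=–
  44: L=29, R=–
  18: L=15, R=20
  29: L=28, R=31
  31: L=–, R=37
  37: L=–, R=40
  40: L=–, R=–
  47: L=–, R=–
  20: L=–, R=21
  21: L=–, R=–
  28: L=–, R=–
  15: L=–, R=–

The deepest node is 40 at depth 8.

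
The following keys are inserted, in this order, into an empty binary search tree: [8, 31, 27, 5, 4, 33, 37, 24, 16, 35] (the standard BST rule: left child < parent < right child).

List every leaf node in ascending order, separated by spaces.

4 16 35

8: root
31: right child of 8 (depth 1)
27: left child of 31 (depth 2)
5: left child of 8 (depth 1)
4: left child of 5 (depth 2)
33: right child of 31 (depth 2)
37: right child of 33 (depth 3)
24: left child of 27 (depth 3)
16: left child of 24 (depth 4)
35: left child of 37 (depth 4)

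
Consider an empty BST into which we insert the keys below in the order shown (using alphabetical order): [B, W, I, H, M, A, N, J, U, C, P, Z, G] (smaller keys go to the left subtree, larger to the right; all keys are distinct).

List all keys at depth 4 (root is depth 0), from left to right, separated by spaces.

Insert B: tree is empty, so B becomes the root.
Insert W: W > B → go right. Place as right child of B.
Insert I: I > B → go right; I < W → go left. Place as left child of W.
Insert H: H > B → go right; H < W → go left; H < I → go left. Place as left child of I.
Insert M: M > B → go right; M < W → go left; M > I → go right. Place as right child of I.
Insert A: A < B → go left. Place as left child of B.
Insert N: N > B → go right; N < W → go left; N > I → go right; N > M → go right. Place as right child of M.
Insert J: J > B → go right; J < W → go left; J > I → go right; J < M → go left. Place as left child of M.
Insert U: U > B → go right; U < W → go left; U > I → go right; U > M → go right; U > N → go right. Place as right child of N.
Insert C: C > B → go right; C < W → go left; C < I → go left; C < H → go left. Place as left child of H.
Insert P: P > B → go right; P < W → go left; P > I → go right; P > M → go right; P > N → go right; P < U → go left. Place as left child of U.
Insert Z: Z > B → go right; Z > W → go right. Place as right child of W.
Insert G: G > B → go right; G < W → go left; G < I → go left; G < H → go left; G > C → go right. Place as right child of C.

C J N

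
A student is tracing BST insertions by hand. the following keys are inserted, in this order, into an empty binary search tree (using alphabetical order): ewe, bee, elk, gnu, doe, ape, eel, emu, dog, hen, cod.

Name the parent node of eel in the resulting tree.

doe

Resulting structure (node: left, right):
  ewe: L=bee, R=gnu
  bee: L=ape, R=elk
  elk: L=doe, R=emu
  gnu: L=–, R=hen
  doe: L=cod, R=eel
  ape: L=–, R=–
  eel: L=dog, R=–
  emu: L=–, R=–
  dog: L=–, R=–
  hen: L=–, R=–
  cod: L=–, R=–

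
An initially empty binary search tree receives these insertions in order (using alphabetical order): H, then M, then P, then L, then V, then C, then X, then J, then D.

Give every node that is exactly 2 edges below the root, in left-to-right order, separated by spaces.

Insert H: tree is empty, so H becomes the root.
Insert M: M > H → go right. Place as right child of H.
Insert P: P > H → go right; P > M → go right. Place as right child of M.
Insert L: L > H → go right; L < M → go left. Place as left child of M.
Insert V: V > H → go right; V > M → go right; V > P → go right. Place as right child of P.
Insert C: C < H → go left. Place as left child of H.
Insert X: X > H → go right; X > M → go right; X > P → go right; X > V → go right. Place as right child of V.
Insert J: J > H → go right; J < M → go left; J < L → go left. Place as left child of L.
Insert D: D < H → go left; D > C → go right. Place as right child of C.

D L P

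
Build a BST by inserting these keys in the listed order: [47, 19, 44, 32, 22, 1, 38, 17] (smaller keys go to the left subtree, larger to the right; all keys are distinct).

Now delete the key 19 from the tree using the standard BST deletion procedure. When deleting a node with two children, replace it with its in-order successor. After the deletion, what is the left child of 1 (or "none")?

none

47: root
19: left child of 47 (depth 1)
44: right child of 19 (depth 2)
32: left child of 44 (depth 3)
22: left child of 32 (depth 4)
1: left child of 19 (depth 2)
38: right child of 32 (depth 4)
17: right child of 1 (depth 3)

Delete 19 (two children — replace with in-order successor).
After deletion, 1's left child: none.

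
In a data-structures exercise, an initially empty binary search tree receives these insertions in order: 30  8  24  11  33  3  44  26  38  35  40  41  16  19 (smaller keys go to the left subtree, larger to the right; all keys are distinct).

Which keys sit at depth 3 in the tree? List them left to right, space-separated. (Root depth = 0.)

11 26 38

30: root
8: left child of 30 (depth 1)
24: right child of 8 (depth 2)
11: left child of 24 (depth 3)
33: right child of 30 (depth 1)
3: left child of 8 (depth 2)
44: right child of 33 (depth 2)
26: right child of 24 (depth 3)
38: left child of 44 (depth 3)
35: left child of 38 (depth 4)
40: right child of 38 (depth 4)
41: right child of 40 (depth 5)
16: right child of 11 (depth 4)
19: right child of 16 (depth 5)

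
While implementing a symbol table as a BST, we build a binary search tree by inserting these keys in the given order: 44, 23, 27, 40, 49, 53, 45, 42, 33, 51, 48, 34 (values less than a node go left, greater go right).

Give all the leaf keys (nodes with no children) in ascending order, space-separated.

34 42 48 51

44: root
23: left child of 44 (depth 1)
27: right child of 23 (depth 2)
40: right child of 27 (depth 3)
49: right child of 44 (depth 1)
53: right child of 49 (depth 2)
45: left child of 49 (depth 2)
42: right child of 40 (depth 4)
33: left child of 40 (depth 4)
51: left child of 53 (depth 3)
48: right child of 45 (depth 3)
34: right child of 33 (depth 5)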